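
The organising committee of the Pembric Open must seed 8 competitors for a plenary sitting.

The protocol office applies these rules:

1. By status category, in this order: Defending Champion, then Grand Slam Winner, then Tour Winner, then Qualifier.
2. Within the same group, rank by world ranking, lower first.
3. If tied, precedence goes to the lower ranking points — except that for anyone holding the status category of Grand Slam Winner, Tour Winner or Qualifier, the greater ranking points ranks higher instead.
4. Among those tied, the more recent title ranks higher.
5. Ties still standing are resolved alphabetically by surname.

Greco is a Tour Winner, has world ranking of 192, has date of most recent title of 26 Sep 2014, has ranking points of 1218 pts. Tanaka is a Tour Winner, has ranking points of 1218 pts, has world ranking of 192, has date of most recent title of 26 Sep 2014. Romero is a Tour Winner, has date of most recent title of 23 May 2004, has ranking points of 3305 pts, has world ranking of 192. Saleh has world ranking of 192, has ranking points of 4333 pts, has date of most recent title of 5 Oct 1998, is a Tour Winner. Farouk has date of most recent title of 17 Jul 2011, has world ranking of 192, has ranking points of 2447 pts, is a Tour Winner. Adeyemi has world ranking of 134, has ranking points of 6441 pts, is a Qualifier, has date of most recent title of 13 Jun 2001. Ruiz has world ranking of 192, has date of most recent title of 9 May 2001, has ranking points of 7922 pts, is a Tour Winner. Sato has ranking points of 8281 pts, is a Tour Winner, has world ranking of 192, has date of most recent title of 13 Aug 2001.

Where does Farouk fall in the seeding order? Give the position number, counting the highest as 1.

5

By status category: Sato, Ruiz, Saleh, Romero, Farouk, Greco and Tanaka (Tour Winner); then Adeyemi (Qualifier).
Sato, Ruiz, Saleh, Romero, Farouk, Greco and Tanaka all have world ranking 192, so the next rule applies.
Among Sato, Ruiz, Saleh, Romero, Farouk, Greco and Tanaka, by ranking points (higher first) (reversed rule for this group): Sato (8281 pts) before Ruiz (7922 pts) before Saleh (4333 pts) before Romero (3305 pts) before Farouk (2447 pts) before Greco and Tanaka (1218 pts).
Greco and Tanaka both have date of most recent title 26 Sep 2014, so the next rule applies.
Among Greco and Tanaka, alphabetically by surname: Greco before Tanaka.
Order: Sato, Ruiz, Saleh, Romero, Farouk, Greco, Tanaka, Adeyemi. So position 5.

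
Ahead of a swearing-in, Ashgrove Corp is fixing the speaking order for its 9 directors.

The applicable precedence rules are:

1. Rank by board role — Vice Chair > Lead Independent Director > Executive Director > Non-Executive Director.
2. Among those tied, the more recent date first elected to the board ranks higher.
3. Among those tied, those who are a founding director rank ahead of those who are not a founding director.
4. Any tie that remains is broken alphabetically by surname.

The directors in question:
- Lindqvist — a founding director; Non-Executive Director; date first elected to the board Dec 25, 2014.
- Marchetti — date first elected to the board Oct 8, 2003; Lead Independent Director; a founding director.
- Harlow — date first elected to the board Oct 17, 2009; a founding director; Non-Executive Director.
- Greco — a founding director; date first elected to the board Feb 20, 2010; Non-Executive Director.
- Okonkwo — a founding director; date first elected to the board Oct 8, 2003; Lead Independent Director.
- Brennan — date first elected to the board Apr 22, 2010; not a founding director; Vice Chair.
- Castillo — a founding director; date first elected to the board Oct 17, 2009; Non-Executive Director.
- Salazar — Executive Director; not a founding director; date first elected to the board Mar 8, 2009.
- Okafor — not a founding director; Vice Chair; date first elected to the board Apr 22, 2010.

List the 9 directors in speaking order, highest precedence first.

Brennan, Okafor, Marchetti, Okonkwo, Salazar, Lindqvist, Greco, Castillo, Harlow

By board role: Brennan and Okafor (Vice Chair); then Marchetti and Okonkwo (Lead Independent Director); then Salazar (Executive Director); then Lindqvist, Greco, Castillo and Harlow (Non-Executive Director).
Brennan and Okafor both have date first elected to the board Apr 22, 2010, so the next rule applies.
Brennan and Okafor are each not a founding director, so the next rule applies.
Among Brennan and Okafor, alphabetically by surname: Brennan before Okafor.
Marchetti and Okonkwo both have date first elected to the board Oct 8, 2003, so the next rule applies.
Marchetti and Okonkwo are each a founding director, so the next rule applies.
Among Marchetti and Okonkwo, alphabetically by surname: Marchetti before Okonkwo.
Among Lindqvist, Greco, Castillo and Harlow, by date first elected to the board (later first): Lindqvist (Dec 25, 2014) before Greco (Feb 20, 2010) before Castillo and Harlow (Oct 17, 2009).
Castillo and Harlow are each a founding director, so the next rule applies.
Among Castillo and Harlow, alphabetically by surname: Castillo before Harlow.
Full order: Brennan, Okafor, Marchetti, Okonkwo, Salazar, Lindqvist, Greco, Castillo, Harlow.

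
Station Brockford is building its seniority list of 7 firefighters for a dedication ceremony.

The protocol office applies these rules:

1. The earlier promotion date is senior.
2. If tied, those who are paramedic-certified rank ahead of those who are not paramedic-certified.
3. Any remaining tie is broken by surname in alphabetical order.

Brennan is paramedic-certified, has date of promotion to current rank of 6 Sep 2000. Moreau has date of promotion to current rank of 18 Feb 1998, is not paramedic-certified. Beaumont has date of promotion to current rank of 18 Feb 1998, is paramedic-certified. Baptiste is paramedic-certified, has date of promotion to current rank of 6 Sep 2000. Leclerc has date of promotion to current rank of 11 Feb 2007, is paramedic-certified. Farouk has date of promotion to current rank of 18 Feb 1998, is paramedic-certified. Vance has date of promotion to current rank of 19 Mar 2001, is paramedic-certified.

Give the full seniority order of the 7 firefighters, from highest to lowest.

Beaumont, Farouk, Moreau, Baptiste, Brennan, Vance, Leclerc

By date of promotion to current rank (earlier first): Beaumont, Farouk and Moreau (each 18 Feb 1998); then Baptiste and Brennan (both 6 Sep 2000); then Vance (19 Mar 2001); then Leclerc (11 Feb 2007).
Among Beaumont, Farouk and Moreau, paramedic-certified before not paramedic-certified: Beaumont and Farouk (paramedic-certified) before Moreau (not paramedic-certified).
Among Beaumont and Farouk, alphabetically by surname: Beaumont before Farouk.
Baptiste and Brennan are each paramedic-certified, so the next rule applies.
Among Baptiste and Brennan, alphabetically by surname: Baptiste before Brennan.
Full order: Beaumont, Farouk, Moreau, Baptiste, Brennan, Vance, Leclerc.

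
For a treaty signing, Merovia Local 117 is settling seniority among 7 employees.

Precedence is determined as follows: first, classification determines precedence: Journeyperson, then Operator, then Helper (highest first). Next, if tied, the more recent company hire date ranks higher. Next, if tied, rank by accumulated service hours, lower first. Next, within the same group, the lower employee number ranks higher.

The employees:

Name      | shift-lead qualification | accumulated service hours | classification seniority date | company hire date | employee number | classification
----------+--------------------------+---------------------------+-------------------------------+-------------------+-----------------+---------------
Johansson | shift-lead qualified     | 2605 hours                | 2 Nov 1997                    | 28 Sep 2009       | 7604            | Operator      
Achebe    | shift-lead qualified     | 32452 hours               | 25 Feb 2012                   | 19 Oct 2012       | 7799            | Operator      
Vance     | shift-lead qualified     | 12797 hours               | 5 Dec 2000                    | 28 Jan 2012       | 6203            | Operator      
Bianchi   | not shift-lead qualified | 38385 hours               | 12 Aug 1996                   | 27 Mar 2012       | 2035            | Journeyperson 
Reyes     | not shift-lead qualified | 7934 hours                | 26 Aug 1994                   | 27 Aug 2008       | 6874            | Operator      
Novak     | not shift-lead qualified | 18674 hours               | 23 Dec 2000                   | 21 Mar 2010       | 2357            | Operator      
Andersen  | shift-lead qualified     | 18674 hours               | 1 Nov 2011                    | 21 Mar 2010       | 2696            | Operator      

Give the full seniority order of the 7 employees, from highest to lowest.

By classification: Bianchi (Journeyperson); then Achebe, Vance, Novak, Andersen, Johansson and Reyes (Operator).
Among Achebe, Vance, Novak, Andersen, Johansson and Reyes, by company hire date (later first): Achebe (19 Oct 2012) before Vance (28 Jan 2012) before Novak and Andersen (21 Mar 2010) before Johansson (28 Sep 2009) before Reyes (27 Aug 2008).
Novak and Andersen both have accumulated service hours 18674 hours, so the next rule applies.
Among Novak and Andersen, by employee number (lower first): Novak (2357) before Andersen (2696).
Full order: Bianchi, Achebe, Vance, Novak, Andersen, Johansson, Reyes.

Bianchi, Achebe, Vance, Novak, Andersen, Johansson, Reyes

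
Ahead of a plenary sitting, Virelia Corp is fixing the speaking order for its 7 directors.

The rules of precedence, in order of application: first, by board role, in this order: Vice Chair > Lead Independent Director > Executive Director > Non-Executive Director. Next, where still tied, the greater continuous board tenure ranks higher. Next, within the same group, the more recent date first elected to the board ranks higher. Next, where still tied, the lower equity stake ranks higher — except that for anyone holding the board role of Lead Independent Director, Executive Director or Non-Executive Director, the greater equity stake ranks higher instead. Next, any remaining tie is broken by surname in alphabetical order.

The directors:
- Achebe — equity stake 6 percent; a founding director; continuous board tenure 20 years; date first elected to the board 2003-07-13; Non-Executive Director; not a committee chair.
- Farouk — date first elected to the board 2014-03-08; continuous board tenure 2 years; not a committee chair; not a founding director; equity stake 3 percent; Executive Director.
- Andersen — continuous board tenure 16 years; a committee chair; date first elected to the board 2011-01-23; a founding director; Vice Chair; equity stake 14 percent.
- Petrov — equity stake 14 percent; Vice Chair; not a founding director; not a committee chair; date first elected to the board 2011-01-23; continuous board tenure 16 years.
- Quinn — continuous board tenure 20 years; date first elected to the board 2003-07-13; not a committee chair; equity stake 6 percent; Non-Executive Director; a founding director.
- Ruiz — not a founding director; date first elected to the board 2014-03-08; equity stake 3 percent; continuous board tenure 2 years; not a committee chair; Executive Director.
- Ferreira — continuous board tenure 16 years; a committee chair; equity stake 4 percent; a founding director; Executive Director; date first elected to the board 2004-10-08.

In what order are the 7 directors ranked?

Andersen, Petrov, Ferreira, Farouk, Ruiz, Achebe, Quinn

By board role: Andersen and Petrov (Vice Chair); then Ferreira, Farouk and Ruiz (Executive Director); then Achebe and Quinn (Non-Executive Director).
Andersen and Petrov both have continuous board tenure 16 years, so the next rule applies.
Andersen and Petrov both have date first elected to the board 2011-01-23, so the next rule applies.
Andersen and Petrov both have equity stake 14 percent, so the next rule applies.
Among Andersen and Petrov, alphabetically by surname: Andersen before Petrov.
Among Ferreira, Farouk and Ruiz, by continuous board tenure (higher first): Ferreira (16 years) before Farouk and Ruiz (2 years).
Farouk and Ruiz both have date first elected to the board 2014-03-08, so the next rule applies.
Farouk and Ruiz both have equity stake 3 percent, so the next rule applies.
Among Farouk and Ruiz, alphabetically by surname: Farouk before Ruiz.
Achebe and Quinn both have continuous board tenure 20 years, so the next rule applies.
Achebe and Quinn both have date first elected to the board 2003-07-13, so the next rule applies.
Achebe and Quinn both have equity stake 6 percent, so the next rule applies.
Among Achebe and Quinn, alphabetically by surname: Achebe before Quinn.
Full order: Andersen, Petrov, Ferreira, Farouk, Ruiz, Achebe, Quinn.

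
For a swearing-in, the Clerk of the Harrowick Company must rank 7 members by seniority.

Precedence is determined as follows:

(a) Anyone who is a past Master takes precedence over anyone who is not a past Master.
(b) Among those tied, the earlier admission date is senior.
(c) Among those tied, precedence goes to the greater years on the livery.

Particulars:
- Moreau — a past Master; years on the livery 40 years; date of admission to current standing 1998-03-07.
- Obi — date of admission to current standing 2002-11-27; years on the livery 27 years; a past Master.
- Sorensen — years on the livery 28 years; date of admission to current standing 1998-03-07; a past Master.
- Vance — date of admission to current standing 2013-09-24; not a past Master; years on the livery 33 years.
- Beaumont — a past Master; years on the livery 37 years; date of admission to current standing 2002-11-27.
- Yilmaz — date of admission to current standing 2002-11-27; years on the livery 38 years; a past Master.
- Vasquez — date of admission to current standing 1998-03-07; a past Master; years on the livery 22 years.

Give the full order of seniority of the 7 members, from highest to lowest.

By the first rule: Moreau, Sorensen, Vasquez, Yilmaz, Beaumont and Obi (each a past Master); then Vance (not a past Master).
Among Moreau, Sorensen, Vasquez, Yilmaz, Beaumont and Obi, by date of admission to current standing (earlier first): Moreau, Sorensen and Vasquez (1998-03-07) before Yilmaz, Beaumont and Obi (2002-11-27).
Among Moreau, Sorensen and Vasquez, by years on the livery (higher first): Moreau (40 years) before Sorensen (28 years) before Vasquez (22 years).
Among Yilmaz, Beaumont and Obi, by years on the livery (higher first): Yilmaz (38 years) before Beaumont (37 years) before Obi (27 years).
Full order: Moreau, Sorensen, Vasquez, Yilmaz, Beaumont, Obi, Vance.

Moreau, Sorensen, Vasquez, Yilmaz, Beaumont, Obi, Vance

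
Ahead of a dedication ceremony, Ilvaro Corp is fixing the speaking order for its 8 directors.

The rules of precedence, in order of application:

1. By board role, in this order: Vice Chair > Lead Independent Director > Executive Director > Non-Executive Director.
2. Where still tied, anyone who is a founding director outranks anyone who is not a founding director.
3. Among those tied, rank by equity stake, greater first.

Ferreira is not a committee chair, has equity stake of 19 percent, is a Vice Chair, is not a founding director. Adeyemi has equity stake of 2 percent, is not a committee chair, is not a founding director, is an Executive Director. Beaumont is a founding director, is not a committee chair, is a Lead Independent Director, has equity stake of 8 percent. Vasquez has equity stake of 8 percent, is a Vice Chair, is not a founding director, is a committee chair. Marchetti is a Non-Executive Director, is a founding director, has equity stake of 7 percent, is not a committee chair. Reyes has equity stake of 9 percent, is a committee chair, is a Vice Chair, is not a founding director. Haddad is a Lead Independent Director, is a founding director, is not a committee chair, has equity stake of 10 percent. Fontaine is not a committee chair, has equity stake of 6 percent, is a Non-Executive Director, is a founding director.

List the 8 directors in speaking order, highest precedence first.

By board role: Ferreira, Reyes and Vasquez (Vice Chair); then Haddad and Beaumont (Lead Independent Director); then Adeyemi (Executive Director); then Marchetti and Fontaine (Non-Executive Director).
Ferreira, Reyes and Vasquez are each not a founding director, so the next rule applies.
Among Ferreira, Reyes and Vasquez, by equity stake (higher first): Ferreira (19 percent) before Reyes (9 percent) before Vasquez (8 percent).
Haddad and Beaumont are each a founding director, so the next rule applies.
Among Haddad and Beaumont, by equity stake (higher first): Haddad (10 percent) before Beaumont (8 percent).
Marchetti and Fontaine are each a founding director, so the next rule applies.
Among Marchetti and Fontaine, by equity stake (higher first): Marchetti (7 percent) before Fontaine (6 percent).
Full order: Ferreira, Reyes, Vasquez, Haddad, Beaumont, Adeyemi, Marchetti, Fontaine.

Ferreira, Reyes, Vasquez, Haddad, Beaumont, Adeyemi, Marchetti, Fontaine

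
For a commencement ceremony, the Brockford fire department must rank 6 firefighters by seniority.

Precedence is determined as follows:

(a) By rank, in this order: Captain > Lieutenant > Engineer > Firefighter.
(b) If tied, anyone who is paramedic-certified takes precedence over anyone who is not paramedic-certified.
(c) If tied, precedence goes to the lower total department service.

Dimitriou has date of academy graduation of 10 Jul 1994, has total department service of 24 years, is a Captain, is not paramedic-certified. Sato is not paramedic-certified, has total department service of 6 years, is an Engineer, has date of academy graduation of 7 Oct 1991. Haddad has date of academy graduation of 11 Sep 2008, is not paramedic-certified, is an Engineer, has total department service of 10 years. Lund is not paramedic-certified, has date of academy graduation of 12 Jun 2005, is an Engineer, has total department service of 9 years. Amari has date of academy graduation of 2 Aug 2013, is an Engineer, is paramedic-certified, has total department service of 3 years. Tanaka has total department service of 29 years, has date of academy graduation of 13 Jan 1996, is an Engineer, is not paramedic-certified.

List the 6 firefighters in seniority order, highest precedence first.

By rank: Dimitriou (Captain); then Amari, Sato, Lund, Haddad and Tanaka (Engineer).
Among Amari, Sato, Lund, Haddad and Tanaka, paramedic-certified before not paramedic-certified: Amari (paramedic-certified) before Sato, Lund, Haddad and Tanaka (not paramedic-certified).
Among Sato, Lund, Haddad and Tanaka, by total department service (lower first): Sato (6 years) before Lund (9 years) before Haddad (10 years) before Tanaka (29 years).
Full order: Dimitriou, Amari, Sato, Lund, Haddad, Tanaka.

Dimitriou, Amari, Sato, Lund, Haddad, Tanaka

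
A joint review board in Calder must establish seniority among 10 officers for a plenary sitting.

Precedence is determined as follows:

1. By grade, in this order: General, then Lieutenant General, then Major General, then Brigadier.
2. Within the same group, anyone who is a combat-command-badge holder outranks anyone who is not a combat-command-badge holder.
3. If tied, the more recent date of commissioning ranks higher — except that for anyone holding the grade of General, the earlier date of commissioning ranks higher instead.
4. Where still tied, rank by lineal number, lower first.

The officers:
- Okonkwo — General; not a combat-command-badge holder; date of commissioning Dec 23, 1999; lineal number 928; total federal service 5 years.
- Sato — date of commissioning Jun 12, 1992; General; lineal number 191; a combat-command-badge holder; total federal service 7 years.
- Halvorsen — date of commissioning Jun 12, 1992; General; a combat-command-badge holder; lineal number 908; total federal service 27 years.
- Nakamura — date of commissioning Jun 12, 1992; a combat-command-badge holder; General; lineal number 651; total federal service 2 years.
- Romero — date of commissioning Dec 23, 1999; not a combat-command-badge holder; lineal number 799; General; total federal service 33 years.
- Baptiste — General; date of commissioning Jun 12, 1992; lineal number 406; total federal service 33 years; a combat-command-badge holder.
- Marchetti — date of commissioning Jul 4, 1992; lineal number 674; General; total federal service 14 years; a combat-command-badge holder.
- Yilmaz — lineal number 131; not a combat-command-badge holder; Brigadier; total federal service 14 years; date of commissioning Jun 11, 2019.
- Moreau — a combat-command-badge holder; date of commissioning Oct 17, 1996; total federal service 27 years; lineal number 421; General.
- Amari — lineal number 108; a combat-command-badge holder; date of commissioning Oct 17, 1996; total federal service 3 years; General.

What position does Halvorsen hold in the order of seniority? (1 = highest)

4

By grade: Sato, Baptiste, Nakamura, Halvorsen, Marchetti, Amari, Moreau, Romero and Okonkwo (General); then Yilmaz (Brigadier).
Among Sato, Baptiste, Nakamura, Halvorsen, Marchetti, Amari, Moreau, Romero and Okonkwo, a combat-command-badge holder before not a combat-command-badge holder: Sato, Baptiste, Nakamura, Halvorsen, Marchetti, Amari and Moreau (a combat-command-badge holder) before Romero and Okonkwo (not a combat-command-badge holder).
Among Sato, Baptiste, Nakamura, Halvorsen, Marchetti, Amari and Moreau, by date of commissioning (earlier first) (reversed rule for this group): Sato, Baptiste, Nakamura and Halvorsen (Jun 12, 1992) before Marchetti (Jul 4, 1992) before Amari and Moreau (Oct 17, 1996).
Among Sato, Baptiste, Nakamura and Halvorsen, by lineal number (lower first): Sato (191) before Baptiste (406) before Nakamura (651) before Halvorsen (908).
Among Amari and Moreau, by lineal number (lower first): Amari (108) before Moreau (421).
Romero and Okonkwo both have date of commissioning Dec 23, 1999, so the next rule applies.
Among Romero and Okonkwo, by lineal number (lower first): Romero (799) before Okonkwo (928).
Order: Sato, Baptiste, Nakamura, Halvorsen, Marchetti, Amari, Moreau, Romero, Okonkwo, Yilmaz. So position 4.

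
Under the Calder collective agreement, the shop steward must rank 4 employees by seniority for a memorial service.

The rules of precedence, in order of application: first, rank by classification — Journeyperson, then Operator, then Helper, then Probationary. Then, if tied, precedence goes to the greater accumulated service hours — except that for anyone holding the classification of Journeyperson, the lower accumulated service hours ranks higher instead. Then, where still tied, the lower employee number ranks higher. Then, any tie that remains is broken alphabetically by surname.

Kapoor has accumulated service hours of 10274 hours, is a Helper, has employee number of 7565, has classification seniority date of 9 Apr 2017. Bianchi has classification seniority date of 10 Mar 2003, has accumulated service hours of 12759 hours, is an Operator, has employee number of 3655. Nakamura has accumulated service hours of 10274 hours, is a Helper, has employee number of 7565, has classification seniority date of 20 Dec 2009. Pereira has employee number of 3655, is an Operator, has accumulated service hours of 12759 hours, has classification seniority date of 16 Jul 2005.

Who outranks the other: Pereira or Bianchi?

Bianchi

By classification: Bianchi and Pereira (Operator); then Kapoor and Nakamura (Helper).
Bianchi and Pereira both have accumulated service hours 12759 hours, so the next rule applies.
Bianchi and Pereira both have employee number 3655, so the next rule applies.
Among Bianchi and Pereira, alphabetically by surname: Bianchi before Pereira.
Kapoor and Nakamura both have accumulated service hours 10274 hours, so the next rule applies.
Kapoor and Nakamura both have employee number 7565, so the next rule applies.
Among Kapoor and Nakamura, alphabetically by surname: Kapoor before Nakamura.
So Bianchi takes precedence.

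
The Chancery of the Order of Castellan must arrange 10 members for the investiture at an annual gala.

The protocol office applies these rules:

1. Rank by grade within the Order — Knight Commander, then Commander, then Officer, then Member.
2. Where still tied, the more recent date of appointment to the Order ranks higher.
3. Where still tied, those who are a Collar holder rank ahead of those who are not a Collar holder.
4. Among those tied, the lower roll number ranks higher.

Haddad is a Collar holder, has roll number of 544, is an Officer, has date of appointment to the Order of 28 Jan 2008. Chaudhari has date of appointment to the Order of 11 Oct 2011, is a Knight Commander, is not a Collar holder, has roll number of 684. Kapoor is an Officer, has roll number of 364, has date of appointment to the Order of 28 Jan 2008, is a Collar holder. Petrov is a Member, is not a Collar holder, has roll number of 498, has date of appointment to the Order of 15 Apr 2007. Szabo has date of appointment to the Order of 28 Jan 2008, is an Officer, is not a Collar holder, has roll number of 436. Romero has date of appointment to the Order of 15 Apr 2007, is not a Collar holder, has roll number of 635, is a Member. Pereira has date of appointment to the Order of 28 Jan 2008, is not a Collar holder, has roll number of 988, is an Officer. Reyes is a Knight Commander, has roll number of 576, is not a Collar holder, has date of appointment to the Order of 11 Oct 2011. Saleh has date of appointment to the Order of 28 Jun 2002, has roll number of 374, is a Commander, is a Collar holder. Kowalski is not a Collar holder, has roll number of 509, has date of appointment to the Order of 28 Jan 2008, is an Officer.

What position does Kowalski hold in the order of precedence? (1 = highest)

By grade within the Order: Reyes and Chaudhari (Knight Commander); then Saleh (Commander); then Kapoor, Haddad, Szabo, Kowalski and Pereira (Officer); then Petrov and Romero (Member).
Reyes and Chaudhari both have date of appointment to the Order 11 Oct 2011, so the next rule applies.
Reyes and Chaudhari are each not a Collar holder, so the next rule applies.
Among Reyes and Chaudhari, by roll number (lower first): Reyes (576) before Chaudhari (684).
Kapoor, Haddad, Szabo, Kowalski and Pereira all have date of appointment to the Order 28 Jan 2008, so the next rule applies.
Among Kapoor, Haddad, Szabo, Kowalski and Pereira, a Collar holder before not a Collar holder: Kapoor and Haddad (a Collar holder) before Szabo, Kowalski and Pereira (not a Collar holder).
Among Kapoor and Haddad, by roll number (lower first): Kapoor (364) before Haddad (544).
Among Szabo, Kowalski and Pereira, by roll number (lower first): Szabo (436) before Kowalski (509) before Pereira (988).
Petrov and Romero both have date of appointment to the Order 15 Apr 2007, so the next rule applies.
Petrov and Romero are each not a Collar holder, so the next rule applies.
Among Petrov and Romero, by roll number (lower first): Petrov (498) before Romero (635).
Order: Reyes, Chaudhari, Saleh, Kapoor, Haddad, Szabo, Kowalski, Pereira, Petrov, Romero. So position 7.

7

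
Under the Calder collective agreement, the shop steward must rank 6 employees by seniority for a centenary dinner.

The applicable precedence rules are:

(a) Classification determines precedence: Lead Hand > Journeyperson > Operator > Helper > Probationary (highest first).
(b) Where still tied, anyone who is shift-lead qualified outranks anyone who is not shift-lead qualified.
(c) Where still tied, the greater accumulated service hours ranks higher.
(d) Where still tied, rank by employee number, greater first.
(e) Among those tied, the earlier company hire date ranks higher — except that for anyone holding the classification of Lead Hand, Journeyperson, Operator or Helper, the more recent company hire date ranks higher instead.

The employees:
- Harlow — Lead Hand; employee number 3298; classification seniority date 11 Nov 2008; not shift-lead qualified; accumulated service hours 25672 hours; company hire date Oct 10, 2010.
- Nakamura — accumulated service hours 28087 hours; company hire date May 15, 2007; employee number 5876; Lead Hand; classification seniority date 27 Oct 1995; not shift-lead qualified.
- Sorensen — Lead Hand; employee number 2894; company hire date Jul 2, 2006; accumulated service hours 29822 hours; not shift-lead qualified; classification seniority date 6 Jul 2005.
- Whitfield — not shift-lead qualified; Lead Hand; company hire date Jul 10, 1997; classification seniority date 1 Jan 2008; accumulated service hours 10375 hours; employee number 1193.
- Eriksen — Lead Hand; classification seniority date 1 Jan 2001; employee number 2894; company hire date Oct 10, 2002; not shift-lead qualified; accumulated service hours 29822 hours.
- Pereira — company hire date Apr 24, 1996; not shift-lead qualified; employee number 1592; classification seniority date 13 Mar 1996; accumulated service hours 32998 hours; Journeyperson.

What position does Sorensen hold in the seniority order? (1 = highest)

1

By classification: Sorensen, Eriksen, Nakamura, Harlow and Whitfield (Lead Hand); then Pereira (Journeyperson).
Sorensen, Eriksen, Nakamura, Harlow and Whitfield are each not shift-lead qualified, so the next rule applies.
Among Sorensen, Eriksen, Nakamura, Harlow and Whitfield, by accumulated service hours (higher first): Sorensen and Eriksen (29822 hours) before Nakamura (28087 hours) before Harlow (25672 hours) before Whitfield (10375 hours).
Sorensen and Eriksen both have employee number 2894, so the next rule applies.
Among Sorensen and Eriksen, by company hire date (later first) (reversed rule for this group): Sorensen (Jul 2, 2006) before Eriksen (Oct 10, 2002).
Order: Sorensen, Eriksen, Nakamura, Harlow, Whitfield, Pereira. So position 1.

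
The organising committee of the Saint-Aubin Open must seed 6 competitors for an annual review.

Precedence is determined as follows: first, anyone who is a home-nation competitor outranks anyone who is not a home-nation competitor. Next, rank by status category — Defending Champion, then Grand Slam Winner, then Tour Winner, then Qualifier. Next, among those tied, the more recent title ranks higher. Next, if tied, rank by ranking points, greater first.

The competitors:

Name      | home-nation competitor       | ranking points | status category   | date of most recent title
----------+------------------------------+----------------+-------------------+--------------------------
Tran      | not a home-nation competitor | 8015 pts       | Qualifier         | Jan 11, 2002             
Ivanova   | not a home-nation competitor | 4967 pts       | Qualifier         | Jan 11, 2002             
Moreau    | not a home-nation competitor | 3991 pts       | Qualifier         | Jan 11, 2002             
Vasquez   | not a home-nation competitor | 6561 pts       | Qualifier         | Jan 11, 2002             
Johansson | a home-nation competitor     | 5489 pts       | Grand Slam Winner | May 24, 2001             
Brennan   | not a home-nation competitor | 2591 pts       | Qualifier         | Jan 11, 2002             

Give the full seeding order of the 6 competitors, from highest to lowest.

By the first rule: Johansson (a home-nation competitor); then Tran, Vasquez, Ivanova, Moreau and Brennan (each not a home-nation competitor).
Tran, Vasquez, Ivanova, Moreau and Brennan are each Qualifier, so the next rule applies.
Tran, Vasquez, Ivanova, Moreau and Brennan all have date of most recent title Jan 11, 2002, so the next rule applies.
Among Tran, Vasquez, Ivanova, Moreau and Brennan, by ranking points (higher first): Tran (8015 pts) before Vasquez (6561 pts) before Ivanova (4967 pts) before Moreau (3991 pts) before Brennan (2591 pts).
Full order: Johansson, Tran, Vasquez, Ivanova, Moreau, Brennan.

Johansson, Tran, Vasquez, Ivanova, Moreau, Brennan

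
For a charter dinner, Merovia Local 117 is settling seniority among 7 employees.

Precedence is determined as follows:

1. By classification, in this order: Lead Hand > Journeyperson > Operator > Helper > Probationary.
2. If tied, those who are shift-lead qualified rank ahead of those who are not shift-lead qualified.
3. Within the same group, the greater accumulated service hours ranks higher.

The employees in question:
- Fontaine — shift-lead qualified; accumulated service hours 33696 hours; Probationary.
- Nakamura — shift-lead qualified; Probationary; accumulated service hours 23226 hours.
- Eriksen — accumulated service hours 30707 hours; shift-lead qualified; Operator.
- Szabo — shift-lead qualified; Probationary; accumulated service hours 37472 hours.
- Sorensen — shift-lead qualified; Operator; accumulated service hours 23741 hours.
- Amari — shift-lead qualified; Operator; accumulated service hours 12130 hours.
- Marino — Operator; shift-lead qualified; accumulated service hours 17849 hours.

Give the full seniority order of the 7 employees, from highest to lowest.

Eriksen, Sorensen, Marino, Amari, Szabo, Fontaine, Nakamura

By classification: Eriksen, Sorensen, Marino and Amari (Operator); then Szabo, Fontaine and Nakamura (Probationary).
Eriksen, Sorensen, Marino and Amari are each shift-lead qualified, so the next rule applies.
Among Eriksen, Sorensen, Marino and Amari, by accumulated service hours (higher first): Eriksen (30707 hours) before Sorensen (23741 hours) before Marino (17849 hours) before Amari (12130 hours).
Szabo, Fontaine and Nakamura are each shift-lead qualified, so the next rule applies.
Among Szabo, Fontaine and Nakamura, by accumulated service hours (higher first): Szabo (37472 hours) before Fontaine (33696 hours) before Nakamura (23226 hours).
Full order: Eriksen, Sorensen, Marino, Amari, Szabo, Fontaine, Nakamura.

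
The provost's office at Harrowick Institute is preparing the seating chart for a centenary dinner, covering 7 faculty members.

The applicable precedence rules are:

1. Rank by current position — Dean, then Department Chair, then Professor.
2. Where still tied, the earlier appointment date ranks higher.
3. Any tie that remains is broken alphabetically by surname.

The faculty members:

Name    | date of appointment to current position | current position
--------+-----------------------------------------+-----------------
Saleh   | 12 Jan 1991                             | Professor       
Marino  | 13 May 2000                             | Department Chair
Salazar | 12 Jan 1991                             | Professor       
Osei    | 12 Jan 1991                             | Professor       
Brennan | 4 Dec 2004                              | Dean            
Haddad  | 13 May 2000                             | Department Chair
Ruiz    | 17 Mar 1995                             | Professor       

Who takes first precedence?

By current position: Brennan (Dean); then Haddad and Marino (Department Chair); then Osei, Salazar, Saleh and Ruiz (Professor).
Haddad and Marino both have date of appointment to current position 13 May 2000, so the next rule applies.
Among Haddad and Marino, alphabetically by surname: Haddad before Marino.
Among Osei, Salazar, Saleh and Ruiz, by date of appointment to current position (earlier first): Osei, Salazar and Saleh (12 Jan 1991) before Ruiz (17 Mar 1995).
Among Osei, Salazar and Saleh, alphabetically by surname: Osei before Salazar before Saleh.
Order: Brennan, Haddad, Marino, Osei, Salazar, Saleh, Ruiz.

Brennan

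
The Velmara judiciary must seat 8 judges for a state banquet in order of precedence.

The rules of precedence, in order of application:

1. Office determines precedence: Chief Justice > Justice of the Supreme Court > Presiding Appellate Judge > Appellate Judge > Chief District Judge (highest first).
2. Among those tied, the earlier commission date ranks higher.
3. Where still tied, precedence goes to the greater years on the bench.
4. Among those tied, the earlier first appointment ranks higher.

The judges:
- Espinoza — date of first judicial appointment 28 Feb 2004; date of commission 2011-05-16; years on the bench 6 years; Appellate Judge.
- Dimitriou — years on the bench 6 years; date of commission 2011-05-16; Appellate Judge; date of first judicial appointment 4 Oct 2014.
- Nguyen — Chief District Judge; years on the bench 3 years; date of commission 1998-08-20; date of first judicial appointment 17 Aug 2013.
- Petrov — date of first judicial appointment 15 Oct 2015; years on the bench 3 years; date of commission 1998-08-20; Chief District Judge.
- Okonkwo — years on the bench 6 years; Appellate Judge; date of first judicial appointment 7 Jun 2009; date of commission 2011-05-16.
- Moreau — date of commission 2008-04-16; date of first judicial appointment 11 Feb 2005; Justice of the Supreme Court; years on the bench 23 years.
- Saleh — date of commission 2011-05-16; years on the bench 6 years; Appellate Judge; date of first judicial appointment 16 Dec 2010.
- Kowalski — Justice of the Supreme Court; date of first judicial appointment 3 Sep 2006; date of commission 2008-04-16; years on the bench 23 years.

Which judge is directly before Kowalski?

By office: Moreau and Kowalski (Justice of the Supreme Court); then Espinoza, Okonkwo, Saleh and Dimitriou (Appellate Judge); then Nguyen and Petrov (Chief District Judge).
Moreau and Kowalski both have date of commission 2008-04-16, so the next rule applies.
Moreau and Kowalski both have years on the bench 23 years, so the next rule applies.
Among Moreau and Kowalski, by date of first judicial appointment (earlier first): Moreau (11 Feb 2005) before Kowalski (3 Sep 2006).
Espinoza, Okonkwo, Saleh and Dimitriou all have date of commission 2011-05-16, so the next rule applies.
Espinoza, Okonkwo, Saleh and Dimitriou all have years on the bench 6 years, so the next rule applies.
Among Espinoza, Okonkwo, Saleh and Dimitriou, by date of first judicial appointment (earlier first): Espinoza (28 Feb 2004) before Okonkwo (7 Jun 2009) before Saleh (16 Dec 2010) before Dimitriou (4 Oct 2014).
Nguyen and Petrov both have date of commission 1998-08-20, so the next rule applies.
Nguyen and Petrov both have years on the bench 3 years, so the next rule applies.
Among Nguyen and Petrov, by date of first judicial appointment (earlier first): Nguyen (17 Aug 2013) before Petrov (15 Oct 2015).
Order: Moreau, Kowalski, Espinoza, Okonkwo, Saleh, Dimitriou, Nguyen, Petrov.

Moreau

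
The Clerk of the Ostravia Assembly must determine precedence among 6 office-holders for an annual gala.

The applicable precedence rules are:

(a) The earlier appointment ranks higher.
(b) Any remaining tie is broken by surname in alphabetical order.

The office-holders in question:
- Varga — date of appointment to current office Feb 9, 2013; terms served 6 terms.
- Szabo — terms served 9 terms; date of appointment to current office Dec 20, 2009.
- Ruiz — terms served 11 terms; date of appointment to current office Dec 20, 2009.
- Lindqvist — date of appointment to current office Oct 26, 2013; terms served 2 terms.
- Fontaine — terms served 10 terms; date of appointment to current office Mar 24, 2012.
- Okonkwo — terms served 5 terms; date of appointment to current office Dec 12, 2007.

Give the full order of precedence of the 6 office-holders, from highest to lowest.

By date of appointment to current office (earlier first): Okonkwo (Dec 12, 2007); then Ruiz and Szabo (both Dec 20, 2009); then Fontaine (Mar 24, 2012); then Varga (Feb 9, 2013); then Lindqvist (Oct 26, 2013).
Among Ruiz and Szabo, alphabetically by surname: Ruiz before Szabo.
Full order: Okonkwo, Ruiz, Szabo, Fontaine, Varga, Lindqvist.

Okonkwo, Ruiz, Szabo, Fontaine, Varga, Lindqvist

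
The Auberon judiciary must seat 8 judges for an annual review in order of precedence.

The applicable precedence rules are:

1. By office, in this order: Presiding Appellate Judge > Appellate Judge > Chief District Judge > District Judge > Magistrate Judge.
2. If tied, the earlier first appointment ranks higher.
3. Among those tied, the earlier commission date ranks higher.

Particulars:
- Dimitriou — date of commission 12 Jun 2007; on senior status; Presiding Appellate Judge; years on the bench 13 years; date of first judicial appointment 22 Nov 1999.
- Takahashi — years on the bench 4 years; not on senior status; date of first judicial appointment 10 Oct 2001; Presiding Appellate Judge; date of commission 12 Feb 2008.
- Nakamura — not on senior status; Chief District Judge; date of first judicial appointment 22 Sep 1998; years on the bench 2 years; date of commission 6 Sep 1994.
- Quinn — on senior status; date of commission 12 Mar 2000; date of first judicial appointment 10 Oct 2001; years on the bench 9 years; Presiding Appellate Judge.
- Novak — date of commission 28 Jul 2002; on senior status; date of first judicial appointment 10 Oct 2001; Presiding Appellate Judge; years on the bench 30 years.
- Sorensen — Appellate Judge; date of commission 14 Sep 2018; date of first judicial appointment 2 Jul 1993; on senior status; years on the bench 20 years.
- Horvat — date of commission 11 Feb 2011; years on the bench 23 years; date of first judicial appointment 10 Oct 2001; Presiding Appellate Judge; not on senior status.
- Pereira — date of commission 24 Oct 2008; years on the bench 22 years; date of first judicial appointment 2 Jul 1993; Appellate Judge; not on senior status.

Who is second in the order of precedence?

Quinn

By office: Dimitriou, Quinn, Novak, Takahashi and Horvat (Presiding Appellate Judge); then Pereira and Sorensen (Appellate Judge); then Nakamura (Chief District Judge).
Among Dimitriou, Quinn, Novak, Takahashi and Horvat, by date of first judicial appointment (earlier first): Dimitriou (22 Nov 1999) before Quinn, Novak, Takahashi and Horvat (10 Oct 2001).
Among Quinn, Novak, Takahashi and Horvat, by date of commission (earlier first): Quinn (12 Mar 2000) before Novak (28 Jul 2002) before Takahashi (12 Feb 2008) before Horvat (11 Feb 2011).
Pereira and Sorensen both have date of first judicial appointment 2 Jul 1993, so the next rule applies.
Among Pereira and Sorensen, by date of commission (earlier first): Pereira (24 Oct 2008) before Sorensen (14 Sep 2018).
Order: Dimitriou, Quinn, Novak, Takahashi, Horvat, Pereira, Sorensen, Nakamura.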